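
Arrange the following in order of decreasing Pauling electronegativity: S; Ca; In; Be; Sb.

S > Sb > In > Be > Ca

Be is in period 2, group 2; S is in period 3, group 16; Ca is in period 4, group 2; In is in period 5, group 13; Sb is in period 5, group 15.
EN rises left→right (higher Z_eff, smaller atoms) and falls top→bottom (larger, more shielded atoms).
These span different periods and groups, so the two trends combine.
Be > Ca: Be sits above Ca in group 2, so the down-group effect alone puts Be higher.
In > Be: the two effects oppose for this pair; the across-period effect wins (1.78 vs 1.57).
Sb > In: both are in period 5; the period trend gives Sb the larger value.
S > Sb: relative to Sb, both the across-period and down-group shifts push S's electronegativity up.
For reference (Pauling): Be 1.57, S 2.58, Ca 1.00, In 1.78, Sb 2.05.
So from highest to lowest: S > Sb > In > Be > Ca.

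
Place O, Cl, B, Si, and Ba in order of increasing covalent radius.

O < B < Cl < Si < Ba

Radius decreases left→right (rising Z_eff, same n) and increases top→bottom (higher n).
These span different periods and groups, so the two trends combine.
B > O: B lies to the left of O in period 2, so the across-period effect alone puts B larger.
Cl > B: the two effects oppose for this pair; the down-group effect wins (99 vs 85 pm).
Si > Cl: both are in period 3; the period trend gives Si the larger value.
Ba > Si: both effects reinforce here, so Ba is clearly the larger of the two.
Tabulated atomic radius (pm): B 85, O 63, Si 116, Cl 99, Ba 196.
So from smallest to largest: O < B < Cl < Si < Ba.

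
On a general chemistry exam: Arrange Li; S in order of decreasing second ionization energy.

The second ionization energy removes an electron from the +1 ion. For each element: Li⁺ is the bare [He] core; S⁺ still has 5 valence electrons.
Core electrons are held far more tightly than valence electrons, so Li tops the IE_2 order.
Approximate IE_2 values (kJ/mol): Li 7298, S 2252.
Overall IE_2 order: S < Li.

Li > S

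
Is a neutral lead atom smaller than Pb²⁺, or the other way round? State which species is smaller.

Pb²⁺

Forming Pb²⁺ removes 2 electrons from Pb. Fewer electrons for the same nuclear charge means less shielding and a higher Z_eff on the remaining electrons.
A cation is smaller than its parent atom: Pb²⁺ < Pb.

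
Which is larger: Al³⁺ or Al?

Al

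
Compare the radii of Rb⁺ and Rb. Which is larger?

Rb

Forming Rb⁺ removes 1 electron from Rb. Fewer electrons for the same nuclear charge means less shielding and a higher Z_eff on the remaining electrons, and for main-group metals the entire outer shell is lost.
A cation is smaller than its parent atom: Rb⁺ < Rb.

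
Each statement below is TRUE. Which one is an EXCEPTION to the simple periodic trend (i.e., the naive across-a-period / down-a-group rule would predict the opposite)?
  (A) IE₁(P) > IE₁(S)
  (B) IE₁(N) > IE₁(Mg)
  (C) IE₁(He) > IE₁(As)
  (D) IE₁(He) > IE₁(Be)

(A)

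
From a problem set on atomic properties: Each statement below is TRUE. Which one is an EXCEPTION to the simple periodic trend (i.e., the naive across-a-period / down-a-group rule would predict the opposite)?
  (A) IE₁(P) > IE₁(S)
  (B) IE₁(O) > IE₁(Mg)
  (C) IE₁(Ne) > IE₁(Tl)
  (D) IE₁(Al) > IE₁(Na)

The general trend: first ionization energy increases across a period and decreases down a group.
(A) P (period 3, group 15) vs S (period 3, group 16): the stated order contradicts the simple trend.
(B) O (period 2, group 16) vs Mg (period 3, group 2): the stated order agrees with the simple trend.
(C) Ne (period 2, group 18) vs Tl (period 6, group 13): the stated order agrees with the simple trend.
(D) Al (period 3, group 13) vs Na (period 3, group 1): the stated order agrees with the simple trend.
The exception is (A): S (3p⁴) ionizes more easily than half-filled P (3p³) because the paired 3p electron in S is pushed out by e⁻–e⁻ repulsion.

(A)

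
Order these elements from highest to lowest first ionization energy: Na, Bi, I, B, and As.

I, As, B, Bi, Na

B is in period 2, group 13; Na is in period 3, group 1; As is in period 4, group 15; I is in period 5, group 17; Bi is in period 6, group 15.
Removing the outermost electron gets harder across a period and easier down a group.
Here both period and group differ, so the two effects have to be weighed against each other.
Bi > Na: the two effects oppose for this pair; the across-period effect wins (703 vs 496 kJ/mol).
B > Bi: the two effects oppose for this pair; the down-group effect wins (801 vs 703 kJ/mol).
As > B: period and group pull opposite ways; the across-period shift dominates (947 vs 801 kJ/mol).
I > As: period and group pull opposite ways; the across-period shift dominates (1008 vs 947 kJ/mol).
For reference (kJ/mol): B 801, Na 496, As 947, I 1008, Bi 703.
So from highest to lowest: I > As > B > Bi > Na.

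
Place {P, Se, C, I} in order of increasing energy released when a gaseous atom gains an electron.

P < C < Se < I

C is in period 2, group 14; P is in period 3, group 15; Se is in period 4, group 16; I is in period 5, group 17.
Atoms with high Z_eff and room in the valence shell (especially the halogens) have the most exothermic electron affinities.
A diagonal step moves right (one effect) and down (the opposite effect) at once.
C > P: period and group pull opposite ways; the down-group shift dominates (122 vs 72 kJ/mol).
Se > C: period and group pull opposite ways; the across-period shift dominates (195 vs 122 kJ/mol).
I > Se: the two effects oppose for this pair; the across-period effect wins (295 vs 195 kJ/mol).
For reference (kJ/mol): C 122, P 72, Se 195, I 295.
So from lowest to highest: P < C < Se < I.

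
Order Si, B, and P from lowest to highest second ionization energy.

Consider each +1 ion: Si⁺ still has 3 valence electrons; B⁺ still has 2 valence electrons; P⁺ still has 4 valence electrons.
All are still removing valence electrons, so compare the +1 ions as you would atoms: IE_2 generally rises across a period (higher Z_eff) and falls down a group (larger shell), subject to the usual subshell exceptions.
Valence configurations: Si⁺ [Ne]3s²3p¹, B⁺ [He]2s², P⁺ [Ne]3s²3p².
The numbers (kJ/mol): Si 1577, B 2427, P 1907.
Overall IE_2 order: Si < P < B.

Si < P < B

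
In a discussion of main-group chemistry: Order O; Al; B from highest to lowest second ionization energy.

O, B, Al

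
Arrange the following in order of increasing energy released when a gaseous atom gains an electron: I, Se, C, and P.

P < C < Se < I

C is in period 2, group 14; P is in period 3, group 15; Se is in period 4, group 16; I is in period 5, group 17.
Atoms with high Z_eff and room in the valence shell (especially the halogens) have the most exothermic electron affinities.
A diagonal step moves right (one effect) and down (the opposite effect) at once.
C > P: period and group pull opposite ways; the down-group shift dominates (122 vs 72 kJ/mol).
Se > C: period and group pull opposite ways; the across-period shift dominates (195 vs 122 kJ/mol).
I > Se: period and group pull opposite ways; the across-period shift dominates (295 vs 195 kJ/mol).
Tabulated electron affinity (kJ/mol): C 122, P 72, Se 195, I 295.
So from lowest to highest: P < C < Se < I.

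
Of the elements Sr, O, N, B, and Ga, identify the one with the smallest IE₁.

B is in period 2, group 13; N is in period 2, group 15; O is in period 2, group 16; Ga is in period 4, group 13; Sr is in period 5, group 2.
IE₁ increases left→right with effective nuclear charge and decreases top→bottom as the valence shell moves farther out.
These span different periods and groups, so the two trends combine.
Ga > Sr: both effects reinforce here, so Ga is clearly the higher of the two.
B > Ga: B sits above Ga in group 13, so the down-group effect alone puts B higher.
O > B: O lies to the right of B in period 2, so the across-period effect alone puts O higher.
N > O: this pair runs against the simple trend — see the exception note.
Note the exception: N has a higher first ionization energy than O, contrary to the simple trend — pairing an electron in O's 2p⁴ costs repulsion energy, so O ionizes more easily than half-filled N (2p³).
Tabulated first ionization energy (kJ/mol): B 801, N 1402, O 1314, Ga 579, Sr 550.
The smallest IE₁ among these belongs to Sr.

Sr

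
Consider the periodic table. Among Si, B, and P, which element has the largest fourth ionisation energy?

B

Consider each +3 ion: Si³⁺ still has 1 valence electron; B³⁺ is the bare [He] core; P³⁺ still has 2 valence electrons.
Breaking into a closed-shell core is much more expensive than removing a leftover valence electron — B has the largest IE_4 here.
Valence configurations: Si³⁺ [Ne]3s¹, P³⁺ [Ne]3s².
Tabulated IE_4 (kJ/mol): Si 4356, B 25026, P 4964.
Hence IE_4: Si < P < B.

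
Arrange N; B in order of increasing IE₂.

B, N

After 1 electron has been removed, what remains? N⁺ still has 4 valence electrons; B⁺ still has 2 valence electrons.
All are still removing valence electrons, so compare the +1 ions as you would atoms: IE_2 generally rises across a period (higher Z_eff) and falls down a group (larger shell), subject to the usual subshell exceptions.
Valence configurations: N⁺ [He]2s²2p², B⁺ [He]2s².
Tabulated IE_2 (kJ/mol): N 2856, B 2427.
Hence IE_2: B < N.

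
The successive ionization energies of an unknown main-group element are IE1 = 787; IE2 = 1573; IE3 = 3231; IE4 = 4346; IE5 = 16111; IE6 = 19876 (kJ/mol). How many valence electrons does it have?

4

Look for the largest jump between consecutive ionization energies: IE5/IE4 ≈ 3.7, far larger than any earlier ratio.
That jump marks the point where a core electron is being removed. So the atom has 4 valence electrons.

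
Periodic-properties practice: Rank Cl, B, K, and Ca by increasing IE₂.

The second ionization energy removes an electron from the +1 ion. For each element: Cl⁺ still has 6 valence electrons; B⁺ still has 2 valence electrons; K⁺ is the bare [Ar] core; Ca⁺ still has 1 valence electron.
Core electrons are held far more tightly than valence electrons, so K tops the IE_2 order.
Valence configurations: Cl⁺ [Ne]3s²3p⁴, B⁺ [He]2s², Ca⁺ [Ar]4s¹.
The numbers (kJ/mol): Cl 2298, B 2427, K 3052, Ca 1145.
Hence IE_2: Ca < Cl < B < K.

Ca, Cl, B, K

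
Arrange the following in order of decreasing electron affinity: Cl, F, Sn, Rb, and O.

O is in period 2, group 16; F is in period 2, group 17; Cl is in period 3, group 17; Rb is in period 5, group 1; Sn is in period 5, group 14.
Adding an electron releases more energy for atoms nearer the top right (short of the noble gases).
Here both period and group differ, so the two effects have to be weighed against each other.
Sn > Rb: Sn lies to the right of Rb in period 5, so the across-period effect alone puts Sn higher.
O > Sn: relative to Sn, both the across-period and down-group shifts push O's electron affinity up.
F > O: both are in period 2; the period trend gives F the larger value.
Cl > F: this pair runs against the simple trend — see the exception note.
Note the exception: Cl has a higher electron affinity than F, contrary to the simple trend — F's small 2p subshell makes the incoming electron feel strong e⁻–e⁻ repulsion, so Cl actually releases more energy on gaining an electron.
Approximate values (kJ/mol): O 141, F 328, Cl 349, Rb 47, Sn 107.
So from highest to lowest: Cl > F > O > Sn > Rb.

Cl, F, O, Sn, Rb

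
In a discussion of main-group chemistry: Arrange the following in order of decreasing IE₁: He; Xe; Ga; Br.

He is in period 1, group 18; Ga is in period 4, group 13; Br is in period 4, group 17; Xe is in period 5, group 18.
Removing the outermost electron gets harder across a period and easier down a group.
Neither a single period nor a single group — weigh both effects.
Br > Ga: Br lies to the right of Ga in period 4, so the across-period effect alone puts Br higher.
Xe > Br: the two effects oppose for this pair; the across-period effect wins (1170 vs 1140 kJ/mol).
He > Xe: He sits above Xe in group 18, so the down-group effect alone puts He higher.
For reference (kJ/mol): He 2372, Ga 579, Br 1140, Xe 1170.
So from highest to lowest: He > Xe > Br > Ga.

He > Xe > Br > Ga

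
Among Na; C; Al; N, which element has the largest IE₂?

Consider each +1 ion: Na⁺ is the bare [Ne] core; C⁺ still has 3 valence electrons; Al⁺ still has 2 valence electrons; N⁺ still has 4 valence electrons.
Core electrons are held far more tightly than valence electrons, so Na tops the IE_2 order.
Valence configurations: C⁺ [He]2s²2p¹, Al⁺ [Ne]3s², N⁺ [He]2s²2p².
Tabulated IE_2 (kJ/mol): Na 4562, C 2353, Al 1817, N 2856.
Hence IE_2: Al < C < N < Na.

Na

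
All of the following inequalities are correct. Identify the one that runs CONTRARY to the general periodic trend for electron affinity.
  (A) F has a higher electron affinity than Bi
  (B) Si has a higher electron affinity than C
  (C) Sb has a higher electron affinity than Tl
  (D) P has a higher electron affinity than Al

(B)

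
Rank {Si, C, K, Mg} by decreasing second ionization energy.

K > C > Si > Mg

IE_2 is the cost of taking one more electron from the +1 cation: Si⁺ still has 3 valence electrons; C⁺ still has 3 valence electrons; K⁺ is the bare [Ar] core; Mg⁺ still has 1 valence electron.
Core electrons are held far more tightly than valence electrons, so K tops the IE_2 order.
Valence configurations: Si⁺ [Ne]3s²3p¹, C⁺ [He]2s²2p¹, Mg⁺ [Ne]3s¹.
Tabulated IE_2 (kJ/mol): Si 1577, C 2353, K 3052, Mg 1451.
So the second ionization energies run Mg < Si < C < K.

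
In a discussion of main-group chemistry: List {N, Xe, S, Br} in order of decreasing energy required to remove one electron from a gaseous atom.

N is in period 2, group 15; S is in period 3, group 16; Br is in period 4, group 17; Xe is in period 5, group 18.
Removing the outermost electron gets harder across a period and easier down a group.
A diagonal step moves right (one effect) and down (the opposite effect) at once.
Br > S: the two effects oppose for this pair; the across-period effect wins (1140 vs 1000 kJ/mol).
Xe > Br: period and group pull opposite ways; the across-period shift dominates (1170 vs 1140 kJ/mol).
N > Xe: period and group pull opposite ways; the down-group shift dominates (1402 vs 1170 kJ/mol).
Approximate values (kJ/mol): N 1402, S 1000, Br 1140, Xe 1170.
So from highest to lowest: N > Xe > Br > S.

N > Xe > Br > S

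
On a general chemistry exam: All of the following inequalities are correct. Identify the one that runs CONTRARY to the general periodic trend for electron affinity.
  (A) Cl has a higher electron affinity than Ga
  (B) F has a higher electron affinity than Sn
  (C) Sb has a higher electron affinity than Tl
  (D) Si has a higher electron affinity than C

(D)

The general trend: electron affinity increases across a period and decreases down a group.
(A) Cl (period 3, group 17) vs Ga (period 4, group 13): the stated order agrees with the simple trend.
(B) F (period 2, group 17) vs Sn (period 5, group 14): the stated order agrees with the simple trend.
(C) Sb (period 5, group 15) vs Tl (period 6, group 13): the stated order agrees with the simple trend.
(D) Si (period 3, group 14) vs C (period 2, group 14): the stated order contradicts the simple trend.
The exception is (D): Si's larger, more diffuse 3p orbitals accept an added electron slightly more readily than C's compact 2p.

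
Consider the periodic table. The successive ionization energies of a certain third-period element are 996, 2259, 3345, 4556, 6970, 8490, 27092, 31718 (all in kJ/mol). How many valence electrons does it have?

Look for the largest jump between consecutive ionization energies: IE7/IE6 ≈ 3.2, far larger than any earlier ratio.
That jump marks the point where a core electron is being removed. So the atom has 6 valence electrons.

6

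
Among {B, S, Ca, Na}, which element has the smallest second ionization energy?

Ca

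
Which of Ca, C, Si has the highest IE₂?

The second ionization energy removes an electron from the +1 ion. For each element: Ca⁺ still has 1 valence electron; C⁺ still has 3 valence electrons; Si⁺ still has 3 valence electrons.
All are still removing valence electrons, so compare the +1 ions as you would atoms: IE_2 generally rises across a period (higher Z_eff) and falls down a group (larger shell), subject to the usual subshell exceptions.
Valence configurations: Ca⁺ [Ar]4s¹, C⁺ [He]2s²2p¹, Si⁺ [Ne]3s²3p¹.
Approximate IE_2 values (kJ/mol): Ca 1145, C 2353, Si 1577.
Putting it together, IE_2: Ca < Si < C.

C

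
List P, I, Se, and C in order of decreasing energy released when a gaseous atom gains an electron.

C is in period 2, group 14; P is in period 3, group 15; Se is in period 4, group 16; I is in period 5, group 17.
EA tends to increase across a period and decrease down a group, though the pattern is less regular than for IE or radius.
These sit on a diagonal, where the across-period and down-group effects partly cancel.
C > P: period and group pull opposite ways; the down-group shift dominates (122 vs 72 kJ/mol).
Se > C: the two effects oppose for this pair; the across-period effect wins (195 vs 122 kJ/mol).
I > Se: period and group pull opposite ways; the across-period shift dominates (295 vs 195 kJ/mol).
Approximate values (kJ/mol): C 122, P 72, Se 195, I 295.
So from highest to lowest: I > Se > C > P.

I > Se > C > P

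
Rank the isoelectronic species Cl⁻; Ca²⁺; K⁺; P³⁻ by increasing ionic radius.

Ca²⁺ < K⁺ < Cl⁻ < P³⁻

All of these have 18 electrons, so size is governed by nuclear charge alone: the more protons, the stronger the pull on the same electron cloud, and the smaller the ion.
Nuclear charges: Ca²⁺ (Z=20), K⁺ (Z=19), Cl⁻ (Z=17), P³⁻ (Z=15).
Smallest to largest: Ca²⁺ < K⁺ < Cl⁻ < P³⁻.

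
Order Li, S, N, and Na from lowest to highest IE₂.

S, N, Na, Li

After 1 electron has been removed, what remains? Li⁺ is the bare [He] core; S⁺ still has 5 valence electrons; N⁺ still has 4 valence electrons; Na⁺ is the bare [Ne] core.
Breaking into a closed-shell core is much more expensive than removing a leftover valence electron — Na and Li have the largest IE_2 here.
Valence configurations: S⁺ [Ne]3s²3p³, N⁺ [He]2s²2p².
Tabulated IE_2 (kJ/mol): Li 7298, S 2252, N 2856, Na 4562.
Overall IE_2 order: S < N < Na < Li.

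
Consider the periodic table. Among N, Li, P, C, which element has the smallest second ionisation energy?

Consider each +1 ion: N⁺ still has 4 valence electrons; Li⁺ is the bare [He] core; P⁺ still has 4 valence electrons; C⁺ still has 3 valence electrons.
Pulling an electron out of a noble-gas core costs far more than removing a remaining valence electron, so Li sits at the high end of IE_2.
Valence configurations: N⁺ [He]2s²2p², P⁺ [Ne]3s²3p², C⁺ [He]2s²2p¹.
Tabulated IE_2 (kJ/mol): N 2856, Li 7298, P 1907, C 2353.
Putting it together, IE_2: P < C < N < Li.

P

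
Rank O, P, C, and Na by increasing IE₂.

P < C < O < Na

After 1 electron has been removed, what remains? O⁺ still has 5 valence electrons; P⁺ still has 4 valence electrons; C⁺ still has 3 valence electrons; Na⁺ is the bare [Ne] core.
Core electrons are held far more tightly than valence electrons, so Na tops the IE_2 order.
Valence configurations: O⁺ [He]2s²2p³, P⁺ [Ne]3s²3p², C⁺ [He]2s²2p¹.
Tabulated IE_2 (kJ/mol): O 3388, P 1907, C 2353, Na 4562.
Putting it together, IE_2: P < C < O < Na.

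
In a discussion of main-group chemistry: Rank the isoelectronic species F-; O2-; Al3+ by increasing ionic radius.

Al3+, F-, O2-

All of these have 10 electrons, so size is governed by nuclear charge alone: the more protons, the stronger the pull on the same electron cloud, and the smaller the ion.
Nuclear charges: Al3+ (Z=13), F- (Z=9), O2- (Z=8).
Smallest to largest: Al3+ < F- < O2-.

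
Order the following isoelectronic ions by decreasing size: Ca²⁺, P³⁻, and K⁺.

All of these have 18 electrons, so size is governed by nuclear charge alone: the more protons, the stronger the pull on the same electron cloud, and the smaller the ion.
Nuclear charges: Ca²⁺ (Z=20), K⁺ (Z=19), P³⁻ (Z=15).
Largest to smallest: P³⁻ > K⁺ > Ca²⁺.

P³⁻ > K⁺ > Ca²⁺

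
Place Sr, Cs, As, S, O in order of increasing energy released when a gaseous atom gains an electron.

Sr < Cs < As < O < S

Adding an electron releases more energy for atoms nearer the top right (short of the noble gases).
Here both period and group differ, so the two effects have to be weighed against each other.
Cs > Sr: this pair runs against the simple trend — see the exception note.
As > Cs: both effects reinforce here, so As is clearly the higher of the two.
O > As: both effects reinforce here, so O is clearly the higher of the two.
S > O: this pair runs against the simple trend — see the exception note.
Note the exception: Cs has a higher electron affinity than Sr, contrary to the simple trend — adding an electron to Sr (ns²) has to open a new, higher-energy np subshell, which is unfavourable.
Note the exception: S has a higher electron affinity than O, contrary to the simple trend — the compact 2p subshell of O repels the added electron more than S's larger 3p does.
Approximate values (kJ/mol): O 141, S 200, As 78, Sr 5, Cs 46.
So from lowest to highest: Sr < Cs < As < O < S.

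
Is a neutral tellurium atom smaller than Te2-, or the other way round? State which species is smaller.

Forming Te2- adds 2 electrons to Te. More electron–electron repulsion in the same shell, with unchanged nuclear charge, lets the cloud expand.
An anion is larger than its parent atom: Te2- > Te.

Te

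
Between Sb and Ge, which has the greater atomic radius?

Sb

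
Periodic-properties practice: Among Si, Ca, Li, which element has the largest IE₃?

Li

After 2 electrons have been removed, what remains? Si²⁺ still has 2 valence electrons; Ca²⁺ is the bare [Ar] core; Li²⁺ is already 1 electron into the core.
Core electrons are held far more tightly than valence electrons, so Ca and Li top the IE_3 order.
The numbers (kJ/mol): Si 3232, Ca 4912, Li 11815.
Overall IE_3 order: Si < Ca < Li.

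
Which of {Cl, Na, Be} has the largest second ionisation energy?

IE_2 is the cost of taking one more electron from the +1 cation: Cl⁺ still has 6 valence electrons; Na⁺ is the bare [Ne] core; Be⁺ still has 1 valence electron.
Core electrons are held far more tightly than valence electrons, so Na tops the IE_2 order.
Valence configurations: Cl⁺ [Ne]3s²3p⁴, Be⁺ [He]2s¹.
The numbers (kJ/mol): Cl 2298, Na 4562, Be 1757.
Hence IE_2: Be < Cl < Na.

Na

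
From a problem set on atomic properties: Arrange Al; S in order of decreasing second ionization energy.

S > Al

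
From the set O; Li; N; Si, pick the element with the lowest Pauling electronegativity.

Li

Li is in period 2, group 1; N is in period 2, group 15; O is in period 2, group 16; Si is in period 3, group 14.
Electronegativity increases across a period and decreases down a group, tracking effective nuclear charge and atomic size.
Neither a single period nor a single group — weigh both effects.
Si > Li: period and group pull opposite ways; the across-period shift dominates (1.90 vs 0.98).
N > Si: relative to Si, both the across-period and down-group shifts push N's electronegativity up.
O > N: O lies to the right of N in period 2, so the across-period effect alone puts O higher.
Approximate values (Pauling): Li 0.98, N 3.04, O 3.44, Si 1.90.
The lowest Pauling electronegativity among these belongs to Li.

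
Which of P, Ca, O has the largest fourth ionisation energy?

Consider each +3 ion: P³⁺ still has 2 valence electrons; Ca³⁺ is already 1 electron into the core; O³⁺ still has 3 valence electrons.
Usually core removal costs more than valence removal, but here the competition is close: a tightly held n=2 valence electron can cost more to remove than an n=3 core electron, so the actual values have to decide it.
Valence configurations: P³⁺ [Ne]3s², O³⁺ [He]2s²2p¹.
The numbers (kJ/mol): P 4964, Ca 6491, O 7469.
Overall IE_4 order: P < Ca < O.

O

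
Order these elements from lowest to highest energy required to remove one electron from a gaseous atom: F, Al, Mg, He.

He is in period 1, group 18; F is in period 2, group 17; Mg is in period 3, group 2; Al is in period 3, group 13.
Removing the outermost electron gets harder across a period and easier down a group.
These span different periods and groups, so the two trends combine.
Mg > Al: this pair runs against the simple trend — see the exception note.
F > Mg: relative to Mg, both the across-period and down-group shifts push F's first ionization energy up.
He > F: relative to F, both the across-period and down-group shifts push He's first ionization energy up.
Note the exception: Mg has a higher first ionization energy than Al, contrary to the simple trend — Al's single 3p electron is easier to remove than one from Mg's filled 3s².
Approximate values (kJ/mol): He 2372, F 1681, Mg 738, Al 578.
So from lowest to highest: Al < Mg < F < He.

Al < Mg < F < He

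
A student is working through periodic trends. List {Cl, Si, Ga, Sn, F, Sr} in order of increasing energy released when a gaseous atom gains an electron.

Sr < Ga < Sn < Si < F < Cl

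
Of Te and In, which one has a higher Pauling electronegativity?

Te

In is in period 5, group 13; Te is in period 5, group 16.
Electronegativity increases across a period and decreases down a group, tracking effective nuclear charge and atomic size.
All lie in period 5, so electronegativity increases left to right.
So Te has the higher Pauling electronegativity (Te > In).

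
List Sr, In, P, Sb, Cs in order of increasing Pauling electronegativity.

Cs, Sr, In, Sb, P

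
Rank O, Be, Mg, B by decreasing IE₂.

IE_2 is the cost of taking one more electron from the +1 cation: O⁺ still has 5 valence electrons; Be⁺ still has 1 valence electron; Mg⁺ still has 1 valence electron; B⁺ still has 2 valence electrons.
All are still removing valence electrons, so compare the +1 ions as you would atoms: IE_2 generally rises across a period (higher Z_eff) and falls down a group (larger shell), subject to the usual subshell exceptions.
Valence configurations: O⁺ [He]2s²2p³, Be⁺ [He]2s¹, Mg⁺ [Ne]3s¹, B⁺ [He]2s².
The numbers (kJ/mol): O 3388, Be 1757, Mg 1451, B 2427.
Hence IE_2: Mg < Be < B < O.

O > B > Be > Mg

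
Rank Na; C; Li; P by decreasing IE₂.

Li, Na, C, P

After 1 electron has been removed, what remains? Na⁺ is the bare [Ne] core; C⁺ still has 3 valence electrons; Li⁺ is the bare [He] core; P⁺ still has 4 valence electrons.
Core electrons are held far more tightly than valence electrons, so Na and Li top the IE_2 order.
Valence configurations: C⁺ [He]2s²2p¹, P⁺ [Ne]3s²3p².
The numbers (kJ/mol): Na 4562, C 2353, Li 7298, P 1907.
Overall IE_2 order: P < C < Na < Li.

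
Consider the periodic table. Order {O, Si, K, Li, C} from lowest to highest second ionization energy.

Si < C < K < O < Li

Consider each +1 ion: O⁺ still has 5 valence electrons; Si⁺ still has 3 valence electrons; K⁺ is the bare [Ar] core; Li⁺ is the bare [He] core; C⁺ still has 3 valence electrons.
Usually core removal costs more than valence removal, but here the competition is close: a tightly held n=2 valence electron can cost more to remove than an n=3 core electron, so the actual values have to decide it.
Valence configurations: O⁺ [He]2s²2p³, Si⁺ [Ne]3s²3p¹, C⁺ [He]2s²2p¹.
The numbers (kJ/mol): O 3388, Si 1577, K 3052, Li 7298, C 2353.
Hence IE_2: Si < C < K < O < Li.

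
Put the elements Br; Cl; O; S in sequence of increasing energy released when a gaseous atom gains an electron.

O is in period 2, group 16; S is in period 3, group 16; Cl is in period 3, group 17; Br is in period 4, group 17.
Atoms with high Z_eff and room in the valence shell (especially the halogens) have the most exothermic electron affinities.
Neither a single period nor a single group — weigh both effects.
S > O: this pair runs against the simple trend — see the exception note.
Br > S: the two effects oppose for this pair; the across-period effect wins (325 vs 200 kJ/mol).
Cl > Br: they share group 17; the group trend gives Cl the larger value.
Note the exception: S has a higher electron affinity than O, contrary to the simple trend — the compact 2p subshell of O repels the added electron more than S's larger 3p does.
Tabulated electron affinity (kJ/mol): O 141, S 200, Cl 349, Br 325.
So from lowest to highest: O < S < Br < Cl.

O < S < Br < Cl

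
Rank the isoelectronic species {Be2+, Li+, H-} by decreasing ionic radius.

H- > Li+ > Be2+

All of these have 2 electrons, so size is governed by nuclear charge alone: the more protons, the stronger the pull on the same electron cloud, and the smaller the ion.
Nuclear charges: Be2+ (Z=4), Li+ (Z=3), H- (Z=1).
Largest to smallest: H- > Li+ > Be2+.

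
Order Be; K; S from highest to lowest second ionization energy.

K, S, Be

IE_2 is the cost of taking one more electron from the +1 cation: Be⁺ still has 1 valence electron; K⁺ is the bare [Ar] core; S⁺ still has 5 valence electrons.
Core electrons are held far more tightly than valence electrons, so K tops the IE_2 order.
Valence configurations: Be⁺ [He]2s¹, S⁺ [Ne]3s²3p³.
Tabulated IE_2 (kJ/mol): Be 1757, K 3052, S 2252.
Hence IE_2: Be < S < K.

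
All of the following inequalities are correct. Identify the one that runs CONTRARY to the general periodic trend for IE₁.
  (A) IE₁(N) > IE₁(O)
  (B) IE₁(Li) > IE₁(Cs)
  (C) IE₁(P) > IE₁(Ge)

(A)

The general trend: IE₁ increases across a period and decreases down a group.
(A) N (period 2, group 15) vs O (period 2, group 16): the stated order contradicts the simple trend.
(B) Li (period 2, group 1) vs Cs (period 6, group 1): the stated order agrees with the simple trend.
(C) P (period 3, group 15) vs Ge (period 4, group 14): the stated order agrees with the simple trend.
The exception is (A): pairing an electron in O's 2p⁴ costs repulsion energy, so O ionizes more easily than half-filled N (2p³).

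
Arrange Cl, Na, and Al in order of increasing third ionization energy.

After 2 electrons have been removed, what remains? Cl²⁺ still has 5 valence electrons; Na²⁺ is already 1 electron into the core; Al²⁺ still has 1 valence electron.
Breaking into a closed-shell core is much more expensive than removing a leftover valence electron — Na has the largest IE_3 here.
Valence configurations: Cl²⁺ [Ne]3s²3p³, Al²⁺ [Ne]3s¹.
Tabulated IE_3 (kJ/mol): Cl 3822, Na 6910, Al 2745.
Hence IE_3: Al < Cl < Na.

Al < Cl < Na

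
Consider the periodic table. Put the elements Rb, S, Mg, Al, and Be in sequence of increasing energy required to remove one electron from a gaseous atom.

Rb < Al < Mg < Be < S

IE₁ increases left→right with effective nuclear charge and decreases top→bottom as the valence shell moves farther out.
These span different periods and groups, so the two trends combine.
Al > Rb: relative to Rb, both the across-period and down-group shifts push Al's first ionization energy up.
Mg > Al: this pair runs against the simple trend — see the exception note.
Be > Mg: they share group 2; the group trend gives Be the larger value.
S > Be: the two effects oppose for this pair; the across-period effect wins (1000 vs 900 kJ/mol).
Note the exception: Mg has a higher first ionization energy than Al, contrary to the simple trend — Al's single 3p electron is easier to remove than one from Mg's filled 3s².
Tabulated first ionization energy (kJ/mol): Be 900, Mg 738, Al 578, S 1000, Rb 403.
So from lowest to highest: Rb < Al < Mg < Be < S.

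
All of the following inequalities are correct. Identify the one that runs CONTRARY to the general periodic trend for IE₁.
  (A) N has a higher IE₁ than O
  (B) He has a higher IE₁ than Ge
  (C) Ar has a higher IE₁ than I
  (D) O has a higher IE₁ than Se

(A)

The general trend: IE₁ increases across a period and decreases down a group.
(A) N (period 2, group 15) vs O (period 2, group 16): the stated order contradicts the simple trend.
(B) He (period 1, group 18) vs Ge (period 4, group 14): the stated order agrees with the simple trend.
(C) Ar (period 3, group 18) vs I (period 5, group 17): the stated order agrees with the simple trend.
(D) O (period 2, group 16) vs Se (period 4, group 16): the stated order agrees with the simple trend.
The exception is (A): pairing an electron in O's 2p⁴ costs repulsion energy, so O ionizes more easily than half-filled N (2p³).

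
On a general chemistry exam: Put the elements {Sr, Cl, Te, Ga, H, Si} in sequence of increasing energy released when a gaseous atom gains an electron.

H is in period 1, group 1; Si is in period 3, group 14; Cl is in period 3, group 17; Ga is in period 4, group 13; Sr is in period 5, group 2; Te is in period 5, group 16.
Electron affinity generally becomes more exothermic across a period toward the halogens and less exothermic down a group.
These span different periods and groups, so the two trends combine.
Ga > Sr: relative to Sr, both the across-period and down-group shifts push Ga's electron affinity up.
H > Ga: the two effects oppose for this pair; the down-group effect wins (73 vs 29 kJ/mol).
Si > H: the two effects oppose for this pair; the across-period effect wins (134 vs 73 kJ/mol).
Te > Si: period and group pull opposite ways; the across-period shift dominates (190 vs 134 kJ/mol).
Cl > Te: relative to Te, both the across-period and down-group shifts push Cl's electron affinity up.
Approximate values (kJ/mol): H 73, Si 134, Cl 349, Ga 29, Sr 5, Te 190.
So from lowest to highest: Sr < Ga < H < Si < Te < Cl.

Sr < Ga < H < Si < Te < Cl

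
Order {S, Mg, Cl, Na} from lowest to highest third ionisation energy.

S < Cl < Na < Mg

The third ionization energy removes an electron from the +2 ion. For each element: S²⁺ still has 4 valence electrons; Mg²⁺ is the bare [Ne] core; Cl²⁺ still has 5 valence electrons; Na²⁺ is already 1 electron into the core.
Breaking into a closed-shell core is much more expensive than removing a leftover valence electron — Na and Mg have the largest IE_3 here.
Valence configurations: S²⁺ [Ne]3s²3p², Cl²⁺ [Ne]3s²3p³.
Tabulated IE_3 (kJ/mol): S 3357, Mg 7733, Cl 3822, Na 6910.
Overall IE_3 order: S < Cl < Na < Mg.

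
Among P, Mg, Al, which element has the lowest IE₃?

Al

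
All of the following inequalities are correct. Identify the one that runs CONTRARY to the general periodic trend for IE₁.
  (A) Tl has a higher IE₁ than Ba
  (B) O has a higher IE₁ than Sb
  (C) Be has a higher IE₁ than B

The general trend: IE₁ increases across a period and decreases down a group.
(A) Tl (period 6, group 13) vs Ba (period 6, group 2): the stated order agrees with the simple trend.
(B) O (period 2, group 16) vs Sb (period 5, group 15): the stated order agrees with the simple trend.
(C) Be (period 2, group 2) vs B (period 2, group 13): the stated order contradicts the simple trend.
The exception is (C): removing B's lone 2p electron is easier than breaking Be's filled 2s².

(C)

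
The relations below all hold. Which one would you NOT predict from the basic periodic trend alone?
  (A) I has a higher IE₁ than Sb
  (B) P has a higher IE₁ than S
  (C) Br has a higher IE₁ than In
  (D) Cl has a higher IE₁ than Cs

(B)

The general trend: IE₁ increases across a period and decreases down a group.
(A) I (period 5, group 17) vs Sb (period 5, group 15): the stated order agrees with the simple trend.
(B) P (period 3, group 15) vs S (period 3, group 16): the stated order contradicts the simple trend.
(C) Br (period 4, group 17) vs In (period 5, group 13): the stated order agrees with the simple trend.
(D) Cl (period 3, group 17) vs Cs (period 6, group 1): the stated order agrees with the simple trend.
The exception is (B): S (3p⁴) ionizes more easily than half-filled P (3p³) because the paired 3p electron in S is pushed out by e⁻–e⁻ repulsion.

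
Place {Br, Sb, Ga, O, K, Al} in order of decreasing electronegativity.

O > Br > Sb > Ga > Al > K

O is in period 2, group 16; Al is in period 3, group 13; K is in period 4, group 1; Ga is in period 4, group 13; Br is in period 4, group 17; Sb is in period 5, group 15.
Atoms toward the upper right of the periodic table pull bonding electrons most strongly.
Neither a single period nor a single group — weigh both effects.
Al > K: both effects reinforce here, so Al is clearly the higher of the two.
Ga > Al: this pair runs against the simple trend — see the exception note.
Sb > Ga: period and group pull opposite ways; the across-period shift dominates (2.05 vs 1.81).
Br > Sb: relative to Sb, both the across-period and down-group shifts push Br's electronegativity up.
O > Br: period and group pull opposite ways; the down-group shift dominates (3.44 vs 2.96).
Note the exception: Ga has a higher electronegativity than Al, contrary to the simple trend — poor shielding by filled d (and f) subshells raises the heavier element's effective nuclear charge more than the simple down-group trend predicts.
Approximate values (Pauling): O 3.44, Al 1.61, K 0.82, Ga 1.81, Br 2.96, Sb 2.05.
So from highest to lowest: O > Br > Sb > Ga > Al > K.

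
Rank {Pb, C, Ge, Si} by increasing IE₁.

IE₁ increases left→right with effective nuclear charge and decreases top→bottom as the valence shell moves farther out.
All are in group 14, so first ionization energy increases up the group.
So from lowest to highest: Pb < Ge < Si < C.

Pb < Ge < Si < C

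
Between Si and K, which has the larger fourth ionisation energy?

After 3 electrons have been removed, what remains? Si³⁺ still has 1 valence electron; K³⁺ is already 2 electrons into the core.
Breaking into a closed-shell core is much more expensive than removing a leftover valence electron — K has the largest IE_4 here.
Approximate IE_4 values (kJ/mol): Si 4356, K 5877.
Hence IE_4: Si < K.

K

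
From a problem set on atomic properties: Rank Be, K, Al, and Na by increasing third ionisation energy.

Al, K, Na, Be

After 2 electrons have been removed, what remains? Be²⁺ is the bare [He] core; K²⁺ is already 1 electron into the core; Al²⁺ still has 1 valence electron; Na²⁺ is already 1 electron into the core.
Core electrons are held far more tightly than valence electrons, so K, Na and Be top the IE_3 order.
Tabulated IE_3 (kJ/mol): Be 14849, K 4420, Al 2745, Na 6910.
Putting it together, IE_3: Al < K < Na < Be.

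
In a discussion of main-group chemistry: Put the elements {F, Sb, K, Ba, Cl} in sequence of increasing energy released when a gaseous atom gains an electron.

Ba < K < Sb < F < Cl

Atoms with high Z_eff and room in the valence shell (especially the halogens) have the most exothermic electron affinities.
These span different periods and groups, so the two trends combine.
K > Ba: the two effects oppose for this pair; the down-group effect wins (48 vs 14 kJ/mol).
Sb > K: period and group pull opposite ways; the across-period shift dominates (103 vs 48 kJ/mol).
F > Sb: both effects reinforce here, so F is clearly the higher of the two.
Cl > F: this pair runs against the simple trend — see the exception note.
Note the exception: Cl has a higher electron affinity than F, contrary to the simple trend — F's small 2p subshell makes the incoming electron feel strong e⁻–e⁻ repulsion, so Cl actually releases more energy on gaining an electron.
Approximate values (kJ/mol): F 328, Cl 349, K 48, Sb 103, Ba 14.
So from lowest to highest: Ba < K < Sb < F < Cl.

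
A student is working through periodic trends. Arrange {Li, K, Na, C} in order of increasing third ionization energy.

The third ionization energy removes an electron from the +2 ion. For each element: Li²⁺ is already 1 electron into the core; K²⁺ is already 1 electron into the core; Na²⁺ is already 1 electron into the core; C²⁺ still has 2 valence electrons.
Usually core removal costs more than valence removal, but here the competition is close: a tightly held n=2 valence electron can cost more to remove than an n=3 core electron, so the actual values have to decide it.
Tabulated IE_3 (kJ/mol): Li 11815, K 4420, Na 6910, C 4620.
Putting it together, IE_3: K < C < Na < Li.

K < C < Na < Li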